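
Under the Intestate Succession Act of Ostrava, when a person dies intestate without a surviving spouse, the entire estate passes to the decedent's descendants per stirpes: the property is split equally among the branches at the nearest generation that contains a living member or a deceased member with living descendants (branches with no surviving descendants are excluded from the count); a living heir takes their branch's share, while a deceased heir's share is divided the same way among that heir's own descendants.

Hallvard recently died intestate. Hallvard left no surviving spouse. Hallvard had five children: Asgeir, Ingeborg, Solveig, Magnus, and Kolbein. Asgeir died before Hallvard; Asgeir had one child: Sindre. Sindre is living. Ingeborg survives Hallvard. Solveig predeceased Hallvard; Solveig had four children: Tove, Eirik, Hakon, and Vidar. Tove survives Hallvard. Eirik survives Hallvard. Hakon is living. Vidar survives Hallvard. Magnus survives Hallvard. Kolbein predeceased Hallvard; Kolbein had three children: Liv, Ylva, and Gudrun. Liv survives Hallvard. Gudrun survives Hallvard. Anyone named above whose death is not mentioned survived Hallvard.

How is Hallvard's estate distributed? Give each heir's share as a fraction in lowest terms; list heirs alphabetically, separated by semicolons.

Eirik 1/20; Gudrun 1/15; Hakon 1/20; Ingeborg 1/5; Liv 1/15; Magnus 1/5; Sindre 1/5; Tove 1/20; Vidar 1/20; Ylva 1/15

There is no surviving spouse, so the entire estate passes to Hallvard's descendants per stirpes.
The estate is divided into 5 equal shares of 1/5 among Asgeir, Ingeborg, Solveig, Magnus, Kolbein.
Asgeir predeceased; the 1/5 allotted to Asgeir's branch passes to Asgeir's issue by representation.
Sindre is the sole taker at this level and receives the full 1/5.
Ingeborg is living and takes 1/5.
Solveig predeceased; the 1/5 allotted to Solveig's branch passes to Solveig's issue by representation.
The 1/5 is divided into 4 equal shares of 1/20 among Tove, Eirik, Hakon, Vidar.
Tove is living and takes 1/20.
Eirik is living and takes 1/20.
Hakon is living and takes 1/20.
Vidar is living and takes 1/20.
Magnus is living and takes 1/5.
Kolbein predeceased; the 1/5 allotted to Kolbein's branch passes to Kolbein's issue by representation.
The 1/5 is divided into 3 equal shares of 1/15 among Liv, Ylva, Gudrun.
Liv is living and takes 1/15.
Ylva is living and takes 1/15.
Gudrun is living and takes 1/15.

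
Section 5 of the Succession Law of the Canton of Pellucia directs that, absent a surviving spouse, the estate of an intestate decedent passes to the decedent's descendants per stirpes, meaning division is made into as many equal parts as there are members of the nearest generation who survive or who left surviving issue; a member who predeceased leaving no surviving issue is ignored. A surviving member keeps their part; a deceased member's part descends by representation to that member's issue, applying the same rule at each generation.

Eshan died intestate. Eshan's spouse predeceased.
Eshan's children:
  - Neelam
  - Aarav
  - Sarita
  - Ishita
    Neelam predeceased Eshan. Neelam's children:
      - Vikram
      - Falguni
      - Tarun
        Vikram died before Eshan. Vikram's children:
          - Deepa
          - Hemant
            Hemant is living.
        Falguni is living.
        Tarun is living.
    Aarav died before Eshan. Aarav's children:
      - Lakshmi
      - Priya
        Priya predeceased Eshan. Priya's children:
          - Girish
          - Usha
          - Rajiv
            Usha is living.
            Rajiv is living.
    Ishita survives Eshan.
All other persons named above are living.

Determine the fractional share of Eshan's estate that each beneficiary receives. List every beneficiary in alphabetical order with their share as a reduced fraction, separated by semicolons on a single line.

There is no surviving spouse, so the entire estate passes to Eshan's descendants per stirpes.
The estate is divided into 4 equal shares of 1/4 among Neelam, Aarav, Sarita, Ishita.
Neelam predeceased; the 1/4 allotted to Neelam's branch passes to Neelam's issue by representation.
The 1/4 is divided into 3 equal shares of 1/12 among Vikram, Falguni, Tarun.
Vikram predeceased; the 1/12 allotted to Vikram's branch passes to Vikram's issue by representation.
The 1/12 is divided into 2 equal shares of 1/24 among Deepa, Hemant.
Deepa is living and takes 1/24.
Hemant is living and takes 1/24.
Falguni is living and takes 1/12.
Tarun is living and takes 1/12.
Aarav predeceased; the 1/4 allotted to Aarav's branch passes to Aarav's issue by representation.
The 1/4 is divided into 2 equal shares of 1/8 among Lakshmi, Priya.
Lakshmi is living and takes 1/8.
Priya predeceased; the 1/8 allotted to Priya's branch passes to Priya's issue by representation.
The 1/8 is divided into 3 equal shares of 1/24 among Girish, Usha, Rajiv.
Girish is living and takes 1/24.
Usha is living and takes 1/24.
Rajiv is living and takes 1/24.
Sarita is living and takes 1/4.
Ishita is living and takes 1/4.

Deepa 1/24; Falguni 1/12; Girish 1/24; Hemant 1/24; Ishita 1/4; Lakshmi 1/8; Rajiv 1/24; Sarita 1/4; Tarun 1/12; Usha 1/24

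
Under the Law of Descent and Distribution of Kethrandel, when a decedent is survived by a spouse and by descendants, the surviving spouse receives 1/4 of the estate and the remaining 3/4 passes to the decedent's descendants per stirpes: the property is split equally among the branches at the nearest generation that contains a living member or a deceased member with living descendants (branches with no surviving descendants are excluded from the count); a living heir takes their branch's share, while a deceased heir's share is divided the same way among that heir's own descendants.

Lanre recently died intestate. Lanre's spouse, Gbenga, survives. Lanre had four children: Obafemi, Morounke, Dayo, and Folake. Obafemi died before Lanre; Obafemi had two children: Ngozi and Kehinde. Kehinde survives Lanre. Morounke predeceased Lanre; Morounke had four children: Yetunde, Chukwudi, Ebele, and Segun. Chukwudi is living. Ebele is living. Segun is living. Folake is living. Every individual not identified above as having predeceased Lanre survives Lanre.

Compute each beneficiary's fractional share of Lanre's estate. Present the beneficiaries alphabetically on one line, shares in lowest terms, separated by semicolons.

Chukwudi 3/64; Dayo 3/16; Ebele 3/64; Folake 3/16; Gbenga 1/4; Kehinde 3/32; Ngozi 3/32; Segun 3/64; Yetunde 3/64

Gbenga, as surviving spouse, takes 1/4.
The remaining 3/4 passes to Lanre's descendants per stirpes.
The 3/4 is divided into 4 equal shares of 3/16 among Obafemi, Morounke, Dayo, Folake.
Obafemi predeceased; the 3/16 allotted to Obafemi's branch passes to Obafemi's issue by representation.
The 3/16 is divided into 2 equal shares of 3/32 among Ngozi, Kehinde.
Ngozi is living and takes 3/32.
Kehinde is living and takes 3/32.
Morounke predeceased; the 3/16 allotted to Morounke's branch passes to Morounke's issue by representation.
The 3/16 is divided into 4 equal shares of 3/64 among Yetunde, Chukwudi, Ebele, Segun.
Yetunde is living and takes 3/64.
Chukwudi is living and takes 3/64.
Ebele is living and takes 3/64.
Segun is living and takes 3/64.
Dayo is living and takes 3/16.
Folake is living and takes 3/16.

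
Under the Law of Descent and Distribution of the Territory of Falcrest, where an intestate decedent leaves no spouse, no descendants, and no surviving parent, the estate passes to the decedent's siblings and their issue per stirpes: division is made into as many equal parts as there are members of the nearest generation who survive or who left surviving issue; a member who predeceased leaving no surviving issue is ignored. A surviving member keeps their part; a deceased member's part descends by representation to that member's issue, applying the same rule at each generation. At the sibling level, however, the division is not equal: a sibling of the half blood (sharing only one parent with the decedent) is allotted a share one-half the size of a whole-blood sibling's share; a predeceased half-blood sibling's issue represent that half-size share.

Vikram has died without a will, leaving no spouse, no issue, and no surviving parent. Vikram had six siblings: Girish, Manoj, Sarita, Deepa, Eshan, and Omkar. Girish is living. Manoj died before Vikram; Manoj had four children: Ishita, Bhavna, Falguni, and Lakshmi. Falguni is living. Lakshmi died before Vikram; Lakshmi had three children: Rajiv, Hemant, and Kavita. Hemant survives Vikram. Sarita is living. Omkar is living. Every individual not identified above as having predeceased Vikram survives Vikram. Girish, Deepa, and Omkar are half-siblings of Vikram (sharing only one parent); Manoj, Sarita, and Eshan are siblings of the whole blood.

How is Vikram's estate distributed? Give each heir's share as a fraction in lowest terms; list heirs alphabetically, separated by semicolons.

Bhavna 1/18; Deepa 1/9; Eshan 2/9; Falguni 1/18; Girish 1/9; Hemant 1/54; Ishita 1/18; Kavita 1/54; Omkar 1/9; Rajiv 1/54; Sarita 2/9

No spouse, descendants, or parent survives, so the estate passes to Vikram's siblings per stirpes.
Half-blood siblings count for one-half the weight of whole-blood siblings at the initial division.
Dividing 1 in proportion to weights (total weight 9/2): Girish (weight 1/2) → 1/9; Manoj (weight 1) → 2/9; Sarita (weight 1) → 2/9; Deepa (weight 1/2) → 1/9; Eshan (weight 1) → 2/9; Omkar (weight 1/2) → 1/9.
Girish is living and takes 1/9.
Manoj predeceased; the 2/9 allotted to Manoj's branch passes to Manoj's issue by representation.
The 2/9 is divided into 4 equal shares of 1/18 among Ishita, Bhavna, Falguni, Lakshmi.
Ishita is living and takes 1/18.
Bhavna is living and takes 1/18.
Falguni is living and takes 1/18.
Lakshmi predeceased; the 1/18 allotted to Lakshmi's branch passes to Lakshmi's issue by representation.
The 1/18 is divided into 3 equal shares of 1/54 among Rajiv, Hemant, Kavita.
Rajiv is living and takes 1/54.
Hemant is living and takes 1/54.
Kavita is living and takes 1/54.
Sarita is living and takes 2/9.
Deepa is living and takes 1/9.
Eshan is living and takes 2/9.
Omkar is living and takes 1/9.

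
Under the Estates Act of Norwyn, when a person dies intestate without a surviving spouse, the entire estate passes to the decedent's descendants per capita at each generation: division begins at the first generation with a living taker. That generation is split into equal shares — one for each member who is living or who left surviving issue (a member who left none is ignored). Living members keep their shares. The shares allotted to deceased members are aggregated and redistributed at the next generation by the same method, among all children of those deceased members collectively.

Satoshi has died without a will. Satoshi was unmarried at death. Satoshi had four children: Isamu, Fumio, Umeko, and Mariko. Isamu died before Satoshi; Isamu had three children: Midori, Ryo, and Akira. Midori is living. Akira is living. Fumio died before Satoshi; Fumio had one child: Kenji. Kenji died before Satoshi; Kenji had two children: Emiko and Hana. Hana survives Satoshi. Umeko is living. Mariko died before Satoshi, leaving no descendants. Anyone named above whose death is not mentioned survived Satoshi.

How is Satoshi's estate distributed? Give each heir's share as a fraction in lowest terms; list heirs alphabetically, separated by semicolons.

Akira 1/6; Emiko 1/12; Hana 1/12; Midori 1/6; Ryo 1/6; Umeko 1/3

There is no surviving spouse, so the entire estate passes to Satoshi's descendants per capita at each generation.
At generation 1 (Isamu, Fumio, Umeko) there are 3 shares of (1)/3 = 1/3 each.
Living: Umeko — each takes 1/3.
Deceased: Isamu and Fumio. Their combined 2/3 is pooled and carried to generation 2.
At generation 2 (Midori, Ryo, Akira, Kenji) there are 4 shares of (2/3)/4 = 1/6 each.
Living: Midori, Ryo, and Akira — each takes 1/6.
Deceased: Kenji. That 1/6 share is carried to generation 3.
At generation 3 (Emiko, Hana) there are 2 shares of (1/6)/2 = 1/12 each.
Living: Emiko and Hana — each takes 1/12.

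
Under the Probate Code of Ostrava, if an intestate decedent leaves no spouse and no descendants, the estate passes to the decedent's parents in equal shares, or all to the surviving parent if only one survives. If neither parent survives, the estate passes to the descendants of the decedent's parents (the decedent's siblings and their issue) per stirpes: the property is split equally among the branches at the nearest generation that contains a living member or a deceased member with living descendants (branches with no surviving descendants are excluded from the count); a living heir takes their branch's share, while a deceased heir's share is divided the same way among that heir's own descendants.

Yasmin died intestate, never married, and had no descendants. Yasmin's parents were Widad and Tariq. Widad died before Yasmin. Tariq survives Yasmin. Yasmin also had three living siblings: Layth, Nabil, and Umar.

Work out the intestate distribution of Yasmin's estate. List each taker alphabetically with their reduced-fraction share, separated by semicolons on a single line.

Only one parent, Tariq, survives, so Tariq takes the entire estate. The siblings take nothing because a surviving parent has priority.

Tariq 1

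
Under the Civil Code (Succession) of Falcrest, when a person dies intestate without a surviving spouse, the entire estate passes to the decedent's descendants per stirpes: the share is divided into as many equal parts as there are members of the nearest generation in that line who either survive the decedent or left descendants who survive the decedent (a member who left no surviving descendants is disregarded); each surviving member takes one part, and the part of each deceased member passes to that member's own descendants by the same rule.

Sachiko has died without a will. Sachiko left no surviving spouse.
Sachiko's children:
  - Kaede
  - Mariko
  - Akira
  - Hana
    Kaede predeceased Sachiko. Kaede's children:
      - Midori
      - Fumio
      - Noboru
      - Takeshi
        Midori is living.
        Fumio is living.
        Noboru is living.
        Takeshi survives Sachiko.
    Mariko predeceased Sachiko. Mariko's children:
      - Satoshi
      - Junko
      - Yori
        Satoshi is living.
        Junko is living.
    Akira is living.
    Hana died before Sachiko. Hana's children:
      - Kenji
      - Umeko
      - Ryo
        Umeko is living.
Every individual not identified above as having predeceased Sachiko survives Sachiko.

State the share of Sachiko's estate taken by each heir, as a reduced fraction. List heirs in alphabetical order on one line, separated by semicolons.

There is no surviving spouse, so the entire estate passes to Sachiko's descendants per stirpes.
The estate is divided into 4 equal shares of 1/4 among Kaede, Mariko, Akira, Hana.
Kaede predeceased; the 1/4 allotted to Kaede's branch passes to Kaede's issue by representation.
The 1/4 is divided into 4 equal shares of 1/16 among Midori, Fumio, Noboru, Takeshi.
Midori is living and takes 1/16.
Fumio is living and takes 1/16.
Noboru is living and takes 1/16.
Takeshi is living and takes 1/16.
Mariko predeceased; the 1/4 allotted to Mariko's branch passes to Mariko's issue by representation.
The 1/4 is divided into 3 equal shares of 1/12 among Satoshi, Junko, Yori.
Satoshi is living and takes 1/12.
Junko is living and takes 1/12.
Yori is living and takes 1/12.
Akira is living and takes 1/4.
Hana predeceased; the 1/4 allotted to Hana's branch passes to Hana's issue by representation.
The 1/4 is divided into 3 equal shares of 1/12 among Kenji, Umeko, Ryo.
Kenji is living and takes 1/12.
Umeko is living and takes 1/12.
Ryo is living and takes 1/12.

Akira 1/4; Fumio 1/16; Junko 1/12; Kenji 1/12; Midori 1/16; Noboru 1/16; Ryo 1/12; Satoshi 1/12; Takeshi 1/16; Umeko 1/12; Yori 1/12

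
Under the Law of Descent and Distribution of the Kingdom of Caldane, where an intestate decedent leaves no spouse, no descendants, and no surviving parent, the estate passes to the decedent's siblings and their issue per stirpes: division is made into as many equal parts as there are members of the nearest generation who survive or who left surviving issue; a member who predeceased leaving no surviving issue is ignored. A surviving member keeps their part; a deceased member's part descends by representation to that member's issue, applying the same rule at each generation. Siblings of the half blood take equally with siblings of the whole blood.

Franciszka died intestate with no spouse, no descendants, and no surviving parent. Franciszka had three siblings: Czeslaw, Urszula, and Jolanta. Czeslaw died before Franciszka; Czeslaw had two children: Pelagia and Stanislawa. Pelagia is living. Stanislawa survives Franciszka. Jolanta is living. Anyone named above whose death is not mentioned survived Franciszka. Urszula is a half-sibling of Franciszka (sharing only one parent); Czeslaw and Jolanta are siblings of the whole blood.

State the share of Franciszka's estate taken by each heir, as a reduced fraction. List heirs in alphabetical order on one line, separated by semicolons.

Jolanta 1/3; Pelagia 1/6; Stanislawa 1/6; Urszula 1/3

No spouse, descendants, or parent survives, so the estate passes to Franciszka's siblings per stirpes.
Half-blood and whole-blood siblings take equally under the stated rule.
The estate is divided into 3 equal shares of 1/3 among Czeslaw, Urszula, Jolanta.
Czeslaw predeceased; the 1/3 allotted to Czeslaw's branch passes to Czeslaw's issue by representation.
The 1/3 is divided into 2 equal shares of 1/6 among Pelagia, Stanislawa.
Pelagia is living and takes 1/6.
Stanislawa is living and takes 1/6.
Urszula is living and takes 1/3.
Jolanta is living and takes 1/3.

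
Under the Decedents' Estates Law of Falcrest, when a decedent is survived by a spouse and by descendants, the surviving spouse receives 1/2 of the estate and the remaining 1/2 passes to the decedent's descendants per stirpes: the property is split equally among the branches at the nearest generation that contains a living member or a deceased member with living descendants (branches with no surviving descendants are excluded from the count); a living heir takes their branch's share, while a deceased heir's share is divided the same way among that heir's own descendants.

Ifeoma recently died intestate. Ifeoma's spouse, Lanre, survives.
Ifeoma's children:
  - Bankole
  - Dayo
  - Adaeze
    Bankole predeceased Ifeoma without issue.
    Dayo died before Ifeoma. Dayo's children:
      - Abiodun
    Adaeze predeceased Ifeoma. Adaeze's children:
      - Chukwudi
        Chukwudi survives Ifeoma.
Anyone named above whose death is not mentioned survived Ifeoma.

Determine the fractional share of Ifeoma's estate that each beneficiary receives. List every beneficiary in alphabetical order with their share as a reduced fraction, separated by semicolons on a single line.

Lanre, as surviving spouse, takes 1/2.
The remaining 1/2 passes to Ifeoma's descendants per stirpes.
Bankole left no surviving issue, so that branch lapses and is disregarded.
The 1/2 is divided into 2 equal shares of 1/4 among Dayo, Adaeze.
Dayo predeceased; the 1/4 allotted to Dayo's branch passes to Dayo's issue by representation.
Abiodun is the sole taker at this level and receives the full 1/4.
Adaeze predeceased; the 1/4 allotted to Adaeze's branch passes to Adaeze's issue by representation.
Chukwudi is the sole taker at this level and receives the full 1/4.

Abiodun 1/4; Chukwudi 1/4; Lanre 1/2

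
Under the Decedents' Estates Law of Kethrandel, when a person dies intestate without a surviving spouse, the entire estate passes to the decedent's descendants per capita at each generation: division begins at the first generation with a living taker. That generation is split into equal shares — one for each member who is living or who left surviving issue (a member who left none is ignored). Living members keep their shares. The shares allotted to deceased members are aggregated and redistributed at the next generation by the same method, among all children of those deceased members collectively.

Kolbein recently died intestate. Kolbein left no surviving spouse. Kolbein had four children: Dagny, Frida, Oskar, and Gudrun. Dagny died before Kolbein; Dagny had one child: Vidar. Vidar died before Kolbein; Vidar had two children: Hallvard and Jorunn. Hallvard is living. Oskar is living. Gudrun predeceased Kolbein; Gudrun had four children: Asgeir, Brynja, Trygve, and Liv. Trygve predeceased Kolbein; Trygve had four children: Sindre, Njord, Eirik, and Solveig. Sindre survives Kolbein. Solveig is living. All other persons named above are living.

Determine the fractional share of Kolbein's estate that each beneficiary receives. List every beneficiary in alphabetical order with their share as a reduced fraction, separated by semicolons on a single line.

There is no surviving spouse, so the entire estate passes to Kolbein's descendants per capita at each generation.
At generation 1 (Dagny, Frida, Oskar, Gudrun) there are 4 shares of (1)/4 = 1/4 each.
Living: Frida and Oskar — each takes 1/4.
Deceased: Dagny and Gudrun. Their combined 1/2 is pooled and carried to generation 2.
At generation 2 (Vidar, Asgeir, Brynja, Trygve, Liv) there are 5 shares of (1/2)/5 = 1/10 each.
Living: Asgeir, Brynja, and Liv — each takes 1/10.
Deceased: Vidar and Trygve. Their combined 1/5 is pooled and carried to generation 3.
At generation 3 (Hallvard, Jorunn, Sindre, Njord, Eirik, Solveig) there are 6 shares of (1/5)/6 = 1/30 each.
Living: Hallvard, Jorunn, Sindre, Njord, Eirik, and Solveig — each takes 1/30.

Asgeir 1/10; Brynja 1/10; Eirik 1/30; Frida 1/4; Hallvard 1/30; Jorunn 1/30; Liv 1/10; Njord 1/30; Oskar 1/4; Sindre 1/30; Solveig 1/30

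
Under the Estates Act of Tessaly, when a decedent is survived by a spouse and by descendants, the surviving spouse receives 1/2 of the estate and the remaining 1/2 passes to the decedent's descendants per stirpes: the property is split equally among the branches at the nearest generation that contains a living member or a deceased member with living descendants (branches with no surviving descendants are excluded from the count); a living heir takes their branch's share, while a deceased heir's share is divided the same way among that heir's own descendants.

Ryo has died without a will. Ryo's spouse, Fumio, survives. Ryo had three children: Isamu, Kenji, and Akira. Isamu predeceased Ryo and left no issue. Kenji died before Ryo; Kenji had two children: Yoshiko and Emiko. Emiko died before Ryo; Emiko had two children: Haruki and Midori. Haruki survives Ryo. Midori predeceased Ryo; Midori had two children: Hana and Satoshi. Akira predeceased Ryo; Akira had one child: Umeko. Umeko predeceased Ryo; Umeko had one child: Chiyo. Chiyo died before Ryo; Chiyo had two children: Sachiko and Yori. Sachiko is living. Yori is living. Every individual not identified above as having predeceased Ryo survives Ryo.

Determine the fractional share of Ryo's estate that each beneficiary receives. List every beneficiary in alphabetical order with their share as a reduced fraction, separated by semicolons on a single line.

Fumio 1/2; Hana 1/32; Haruki 1/16; Sachiko 1/8; Satoshi 1/32; Yori 1/8; Yoshiko 1/8

Fumio, as surviving spouse, takes 1/2.
The remaining 1/2 passes to Ryo's descendants per stirpes.
Isamu left no surviving issue, so that branch lapses and is disregarded.
The 1/2 is divided into 2 equal shares of 1/4 among Kenji, Akira.
Kenji predeceased; the 1/4 allotted to Kenji's branch passes to Kenji's issue by representation.
The 1/4 is divided into 2 equal shares of 1/8 among Yoshiko, Emiko.
Yoshiko is living and takes 1/8.
Emiko predeceased; the 1/8 allotted to Emiko's branch passes to Emiko's issue by representation.
The 1/8 is divided into 2 equal shares of 1/16 among Haruki, Midori.
Haruki is living and takes 1/16.
Midori predeceased; the 1/16 allotted to Midori's branch passes to Midori's issue by representation.
The 1/16 is divided into 2 equal shares of 1/32 among Hana, Satoshi.
Hana is living and takes 1/32.
Satoshi is living and takes 1/32.
Akira predeceased; the 1/4 allotted to Akira's branch passes to Akira's issue by representation.
Umeko's line is the sole branch at this level, so the full 1/4 passes to Umeko's issue by representation.
Chiyo's line is the sole branch at this level, so the full 1/4 passes to Chiyo's issue by representation.
The 1/4 is divided into 2 equal shares of 1/8 among Sachiko, Yori.
Sachiko is living and takes 1/8.
Yori is living and takes 1/8.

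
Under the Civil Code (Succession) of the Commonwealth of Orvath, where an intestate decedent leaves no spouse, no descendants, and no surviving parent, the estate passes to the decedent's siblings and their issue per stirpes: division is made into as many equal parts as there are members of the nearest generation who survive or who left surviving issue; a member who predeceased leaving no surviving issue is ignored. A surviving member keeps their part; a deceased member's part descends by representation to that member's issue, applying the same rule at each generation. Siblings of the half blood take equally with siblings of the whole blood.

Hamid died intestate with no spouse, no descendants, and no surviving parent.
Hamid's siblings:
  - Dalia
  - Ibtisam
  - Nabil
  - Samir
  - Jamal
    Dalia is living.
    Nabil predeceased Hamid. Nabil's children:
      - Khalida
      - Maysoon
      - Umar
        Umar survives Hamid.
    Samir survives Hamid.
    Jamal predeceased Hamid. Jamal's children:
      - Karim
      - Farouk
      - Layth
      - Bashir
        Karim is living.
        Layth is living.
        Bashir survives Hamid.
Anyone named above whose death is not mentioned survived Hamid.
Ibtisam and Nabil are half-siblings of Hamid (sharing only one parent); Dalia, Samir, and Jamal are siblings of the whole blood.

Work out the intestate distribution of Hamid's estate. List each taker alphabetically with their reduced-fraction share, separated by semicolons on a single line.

No spouse, descendants, or parent survives, so the estate passes to Hamid's siblings per stirpes.
Half-blood and whole-blood siblings take equally under the stated rule.
The estate is divided into 5 equal shares of 1/5 among Dalia, Ibtisam, Nabil, Samir, Jamal.
Dalia is living and takes 1/5.
Ibtisam is living and takes 1/5.
Nabil predeceased; the 1/5 allotted to Nabil's branch passes to Nabil's issue by representation.
The 1/5 is divided into 3 equal shares of 1/15 among Khalida, Maysoon, Umar.
Khalida is living and takes 1/15.
Maysoon is living and takes 1/15.
Umar is living and takes 1/15.
Samir is living and takes 1/5.
Jamal predeceased; the 1/5 allotted to Jamal's branch passes to Jamal's issue by representation.
The 1/5 is divided into 4 equal shares of 1/20 among Karim, Farouk, Layth, Bashir.
Karim is living and takes 1/20.
Farouk is living and takes 1/20.
Layth is living and takes 1/20.
Bashir is living and takes 1/20.

Bashir 1/20; Dalia 1/5; Farouk 1/20; Ibtisam 1/5; Karim 1/20; Khalida 1/15; Layth 1/20; Maysoon 1/15; Samir 1/5; Umar 1/15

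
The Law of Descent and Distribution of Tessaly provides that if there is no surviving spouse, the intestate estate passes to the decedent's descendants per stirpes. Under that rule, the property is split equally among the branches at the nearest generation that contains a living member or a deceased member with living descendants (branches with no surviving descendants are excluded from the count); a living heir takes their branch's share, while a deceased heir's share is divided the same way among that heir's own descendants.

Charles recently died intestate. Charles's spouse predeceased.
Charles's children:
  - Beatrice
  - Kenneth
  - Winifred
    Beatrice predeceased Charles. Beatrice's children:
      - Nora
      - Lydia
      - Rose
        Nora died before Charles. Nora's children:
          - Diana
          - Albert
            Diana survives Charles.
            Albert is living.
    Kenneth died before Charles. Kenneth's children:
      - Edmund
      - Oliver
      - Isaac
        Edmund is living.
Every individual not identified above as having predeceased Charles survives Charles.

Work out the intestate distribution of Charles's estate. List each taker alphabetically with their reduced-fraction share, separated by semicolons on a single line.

There is no surviving spouse, so the entire estate passes to Charles's descendants per stirpes.
The estate is divided into 3 equal shares of 1/3 among Beatrice, Kenneth, Winifred.
Beatrice predeceased; the 1/3 allotted to Beatrice's branch passes to Beatrice's issue by representation.
The 1/3 is divided into 3 equal shares of 1/9 among Nora, Lydia, Rose.
Nora predeceased; the 1/9 allotted to Nora's branch passes to Nora's issue by representation.
The 1/9 is divided into 2 equal shares of 1/18 among Diana, Albert.
Diana is living and takes 1/18.
Albert is living and takes 1/18.
Lydia is living and takes 1/9.
Rose is living and takes 1/9.
Kenneth predeceased; the 1/3 allotted to Kenneth's branch passes to Kenneth's issue by representation.
The 1/3 is divided into 3 equal shares of 1/9 among Edmund, Oliver, Isaac.
Edmund is living and takes 1/9.
Oliver is living and takes 1/9.
Isaac is living and takes 1/9.
Winifred is living and takes 1/3.

Albert 1/18; Diana 1/18; Edmund 1/9; Isaac 1/9; Lydia 1/9; Oliver 1/9; Rose 1/9; Winifred 1/3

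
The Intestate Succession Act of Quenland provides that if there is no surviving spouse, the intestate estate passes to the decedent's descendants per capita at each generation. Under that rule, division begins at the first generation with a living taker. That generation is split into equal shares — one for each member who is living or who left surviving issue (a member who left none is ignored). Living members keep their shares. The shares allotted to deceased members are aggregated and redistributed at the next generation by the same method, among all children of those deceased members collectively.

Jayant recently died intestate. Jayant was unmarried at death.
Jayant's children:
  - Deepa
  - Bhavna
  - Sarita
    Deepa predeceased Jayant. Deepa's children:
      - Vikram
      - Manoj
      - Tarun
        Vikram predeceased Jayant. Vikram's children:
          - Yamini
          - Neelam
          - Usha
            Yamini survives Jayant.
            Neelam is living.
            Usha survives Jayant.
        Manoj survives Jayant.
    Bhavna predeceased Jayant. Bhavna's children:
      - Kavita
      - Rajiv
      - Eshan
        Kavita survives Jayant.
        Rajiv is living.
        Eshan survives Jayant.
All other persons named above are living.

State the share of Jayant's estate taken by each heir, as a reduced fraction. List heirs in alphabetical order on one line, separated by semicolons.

There is no surviving spouse, so the entire estate passes to Jayant's descendants per capita at each generation.
At generation 1 (Deepa, Bhavna, Sarita) there are 3 shares of (1)/3 = 1/3 each.
Living: Sarita — each takes 1/3.
Deceased: Deepa and Bhavna. Their combined 2/3 is pooled and carried to generation 2.
At generation 2 (Vikram, Manoj, Tarun, Kavita, Rajiv, Eshan) there are 6 shares of (2/3)/6 = 1/9 each.
Living: Manoj, Tarun, Kavita, Rajiv, and Eshan — each takes 1/9.
Deceased: Vikram. That 1/9 share is carried to generation 3.
At generation 3 (Yamini, Neelam, Usha) there are 3 shares of (1/9)/3 = 1/27 each.
Living: Yamini, Neelam, and Usha — each takes 1/27.

Eshan 1/9; Kavita 1/9; Manoj 1/9; Neelam 1/27; Rajiv 1/9; Sarita 1/3; Tarun 1/9; Usha 1/27; Yamini 1/27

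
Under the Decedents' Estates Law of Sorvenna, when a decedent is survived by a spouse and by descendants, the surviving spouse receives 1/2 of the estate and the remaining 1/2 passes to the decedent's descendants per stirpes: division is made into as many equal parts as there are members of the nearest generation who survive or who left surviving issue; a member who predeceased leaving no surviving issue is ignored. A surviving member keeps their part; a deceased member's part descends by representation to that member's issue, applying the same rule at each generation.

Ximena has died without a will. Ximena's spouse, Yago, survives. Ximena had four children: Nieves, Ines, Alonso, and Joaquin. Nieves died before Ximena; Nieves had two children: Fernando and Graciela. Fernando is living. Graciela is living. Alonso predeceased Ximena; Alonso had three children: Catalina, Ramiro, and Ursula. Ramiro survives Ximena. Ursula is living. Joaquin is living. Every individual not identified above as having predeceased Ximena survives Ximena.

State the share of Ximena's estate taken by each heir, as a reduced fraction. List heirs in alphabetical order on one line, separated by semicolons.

Yago, as surviving spouse, takes 1/2.
The remaining 1/2 passes to Ximena's descendants per stirpes.
The 1/2 is divided into 4 equal shares of 1/8 among Nieves, Ines, Alonso, Joaquin.
Nieves predeceased; the 1/8 allotted to Nieves's branch passes to Nieves's issue by representation.
The 1/8 is divided into 2 equal shares of 1/16 among Fernando, Graciela.
Fernando is living and takes 1/16.
Graciela is living and takes 1/16.
Ines is living and takes 1/8.
Alonso predeceased; the 1/8 allotted to Alonso's branch passes to Alonso's issue by representation.
The 1/8 is divided into 3 equal shares of 1/24 among Catalina, Ramiro, Ursula.
Catalina is living and takes 1/24.
Ramiro is living and takes 1/24.
Ursula is living and takes 1/24.
Joaquin is living and takes 1/8.

Catalina 1/24; Fernando 1/16; Graciela 1/16; Ines 1/8; Joaquin 1/8; Ramiro 1/24; Ursula 1/24; Yago 1/2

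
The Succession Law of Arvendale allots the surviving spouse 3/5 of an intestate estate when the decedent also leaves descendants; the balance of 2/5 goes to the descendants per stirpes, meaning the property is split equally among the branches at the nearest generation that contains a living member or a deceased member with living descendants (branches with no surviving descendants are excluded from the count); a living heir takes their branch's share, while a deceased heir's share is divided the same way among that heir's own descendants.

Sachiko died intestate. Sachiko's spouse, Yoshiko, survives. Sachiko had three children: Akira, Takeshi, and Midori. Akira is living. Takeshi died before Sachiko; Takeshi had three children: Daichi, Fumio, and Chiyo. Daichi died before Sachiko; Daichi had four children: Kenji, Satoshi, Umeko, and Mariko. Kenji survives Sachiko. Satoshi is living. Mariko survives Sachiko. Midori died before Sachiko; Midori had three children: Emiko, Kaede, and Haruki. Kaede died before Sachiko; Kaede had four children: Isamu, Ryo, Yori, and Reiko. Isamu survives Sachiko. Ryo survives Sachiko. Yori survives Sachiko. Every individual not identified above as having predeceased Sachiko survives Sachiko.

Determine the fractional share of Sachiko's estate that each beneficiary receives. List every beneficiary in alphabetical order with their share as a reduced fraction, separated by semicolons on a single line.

Akira 2/15; Chiyo 2/45; Emiko 2/45; Fumio 2/45; Haruki 2/45; Isamu 1/90; Kenji 1/90; Mariko 1/90; Reiko 1/90; Ryo 1/90; Satoshi 1/90; Umeko 1/90; Yori 1/90; Yoshiko 3/5

Yoshiko, as surviving spouse, takes 3/5.
The remaining 2/5 passes to Sachiko's descendants per stirpes.
The 2/5 is divided into 3 equal shares of 2/15 among Akira, Takeshi, Midori.
Akira is living and takes 2/15.
Takeshi predeceased; the 2/15 allotted to Takeshi's branch passes to Takeshi's issue by representation.
The 2/15 is divided into 3 equal shares of 2/45 among Daichi, Fumio, Chiyo.
Daichi predeceased; the 2/45 allotted to Daichi's branch passes to Daichi's issue by representation.
The 2/45 is divided into 4 equal shares of 1/90 among Kenji, Satoshi, Umeko, Mariko.
Kenji is living and takes 1/90.
Satoshi is living and takes 1/90.
Umeko is living and takes 1/90.
Mariko is living and takes 1/90.
Fumio is living and takes 2/45.
Chiyo is living and takes 2/45.
Midori predeceased; the 2/15 allotted to Midori's branch passes to Midori's issue by representation.
The 2/15 is divided into 3 equal shares of 2/45 among Emiko, Kaede, Haruki.
Emiko is living and takes 2/45.
Kaede predeceased; the 2/45 allotted to Kaede's branch passes to Kaede's issue by representation.
The 2/45 is divided into 4 equal shares of 1/90 among Isamu, Ryo, Yori, Reiko.
Isamu is living and takes 1/90.
Ryo is living and takes 1/90.
Yori is living and takes 1/90.
Reiko is living and takes 1/90.
Haruki is living and takes 2/45.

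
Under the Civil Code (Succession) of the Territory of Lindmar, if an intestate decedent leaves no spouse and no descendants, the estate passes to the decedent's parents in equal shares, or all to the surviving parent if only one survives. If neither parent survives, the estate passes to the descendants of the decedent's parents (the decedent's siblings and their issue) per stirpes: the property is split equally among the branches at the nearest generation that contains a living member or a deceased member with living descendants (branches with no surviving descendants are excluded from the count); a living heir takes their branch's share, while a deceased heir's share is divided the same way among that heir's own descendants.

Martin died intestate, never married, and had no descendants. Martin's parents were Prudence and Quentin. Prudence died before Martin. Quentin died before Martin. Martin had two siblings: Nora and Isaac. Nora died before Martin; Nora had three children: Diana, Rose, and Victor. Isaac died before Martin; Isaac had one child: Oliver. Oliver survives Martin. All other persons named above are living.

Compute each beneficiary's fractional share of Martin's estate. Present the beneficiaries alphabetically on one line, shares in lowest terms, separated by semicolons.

Diana 1/6; Oliver 1/2; Rose 1/6; Victor 1/6

Neither parent survives and there are no descendants, so the estate passes to Martin's siblings and their issue per stirpes.
The estate is divided into 2 equal shares of 1/2 among Nora, Isaac.
Nora predeceased; the 1/2 allotted to Nora's branch passes to Nora's issue by representation.
The 1/2 is divided into 3 equal shares of 1/6 among Diana, Rose, Victor.
Diana is living and takes 1/6.
Rose is living and takes 1/6.
Victor is living and takes 1/6.
Isaac predeceased; the 1/2 allotted to Isaac's branch passes to Isaac's issue by representation.
Oliver is the sole taker at this level and receives the full 1/2.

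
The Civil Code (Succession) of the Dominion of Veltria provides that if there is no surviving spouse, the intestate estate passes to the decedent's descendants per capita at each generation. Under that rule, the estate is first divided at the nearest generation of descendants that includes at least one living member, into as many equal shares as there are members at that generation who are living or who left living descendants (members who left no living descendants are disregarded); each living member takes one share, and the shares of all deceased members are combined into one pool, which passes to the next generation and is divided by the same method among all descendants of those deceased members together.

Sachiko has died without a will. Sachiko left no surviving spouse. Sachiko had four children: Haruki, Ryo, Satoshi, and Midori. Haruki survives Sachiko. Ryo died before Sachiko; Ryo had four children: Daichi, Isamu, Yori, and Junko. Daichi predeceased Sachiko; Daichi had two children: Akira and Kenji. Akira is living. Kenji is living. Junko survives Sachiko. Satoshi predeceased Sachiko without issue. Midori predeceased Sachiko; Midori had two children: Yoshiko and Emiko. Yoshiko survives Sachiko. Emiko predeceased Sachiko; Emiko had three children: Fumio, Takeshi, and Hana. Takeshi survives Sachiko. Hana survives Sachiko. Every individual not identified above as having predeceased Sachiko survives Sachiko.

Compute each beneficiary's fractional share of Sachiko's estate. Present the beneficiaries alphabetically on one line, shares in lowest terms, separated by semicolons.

Akira 2/45; Fumio 2/45; Hana 2/45; Haruki 1/3; Isamu 1/9; Junko 1/9; Kenji 2/45; Takeshi 2/45; Yori 1/9; Yoshiko 1/9

There is no surviving spouse, so the entire estate passes to Sachiko's descendants per capita at each generation.
At generation 1 (Haruki, Ryo, Midori) there are 3 shares of (1)/3 = 1/3 each.
Living: Haruki — each takes 1/3.
Deceased: Ryo and Midori. Their combined 2/3 is pooled and carried to generation 2.
At generation 2 (Daichi, Isamu, Yori, Junko, Yoshiko, Emiko) there are 6 shares of (2/3)/6 = 1/9 each.
Living: Isamu, Yori, Junko, and Yoshiko — each takes 1/9.
Deceased: Daichi and Emiko. Their combined 2/9 is pooled and carried to generation 3.
At generation 3 (Akira, Kenji, Fumio, Takeshi, Hana) there are 5 shares of (2/9)/5 = 2/45 each.
Living: Akira, Kenji, Fumio, Takeshi, and Hana — each takes 2/45.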